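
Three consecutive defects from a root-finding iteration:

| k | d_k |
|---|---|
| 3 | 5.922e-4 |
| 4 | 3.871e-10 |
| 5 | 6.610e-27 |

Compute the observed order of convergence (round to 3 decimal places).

p ≈ ln(d_5/d_4) / ln(d_4/d_3)
  = ln(6.610e-27/3.871e-10) / ln(3.871e-10/5.922e-4)
  = ln(1.70757e-17) / ln(6.53664e-07)
  = -38.608875 / -14.240672 ≈ 2.711169

2.711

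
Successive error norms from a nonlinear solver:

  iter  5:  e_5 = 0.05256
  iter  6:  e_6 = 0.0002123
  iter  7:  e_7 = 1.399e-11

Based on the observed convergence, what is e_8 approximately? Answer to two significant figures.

First estimate the order: p ≈ ln(e_7/e_6) / ln(e_6/e_5) = ln(1.399e-11/0.0002123)/ln(0.0002123/0.05256) = ln(6.58973e-08)/ln(0.00403919) ≈ 3.0000.
Then e_8 ≈ e_7·(e_7/e_6)^p = 1.399e-11·(6.58973e-08)^3.0000 = 1.399e-11·2.86156e-22 ≈ 4.003e-33.

4.0e-33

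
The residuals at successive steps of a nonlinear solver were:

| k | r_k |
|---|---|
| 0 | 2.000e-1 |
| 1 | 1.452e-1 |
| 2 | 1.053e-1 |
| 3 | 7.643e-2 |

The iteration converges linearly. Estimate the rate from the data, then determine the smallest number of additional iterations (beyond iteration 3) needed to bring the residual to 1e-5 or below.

28

Rate ρ ≈ r_3/r_2 = 7.643e-2/1.053e-1 = 0.7258.
After j more steps, r_{3+j} ≈ 7.643e-2·ρ^j; need ρ^j ≤ 1e-5/7.643e-2 = 0.000130839.
j ≥ ln(0.000130839)/ln(0.7258) = -8.9415/-0.32048 = 27.900.
So 28 more iterations are needed.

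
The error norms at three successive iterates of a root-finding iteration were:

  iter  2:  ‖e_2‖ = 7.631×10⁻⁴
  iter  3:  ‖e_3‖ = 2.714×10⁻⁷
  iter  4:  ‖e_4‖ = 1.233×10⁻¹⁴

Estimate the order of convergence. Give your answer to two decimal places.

2.13

p ≈ ln(‖e_4‖/‖e_3‖) / ln(‖e_3‖/‖e_2‖)
  = ln(1.233×10⁻¹⁴/2.714×10⁻⁷) / ln(2.714×10⁻⁷/7.631×10⁻⁴)
  = ln(4.54311e-08) / ln(0.000355655)
  = -16.90707 / -7.94155 ≈ 2.12894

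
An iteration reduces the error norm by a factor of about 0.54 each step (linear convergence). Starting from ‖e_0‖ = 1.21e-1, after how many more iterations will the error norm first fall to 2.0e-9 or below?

After k steps, ‖e_k‖ ≈ 1.21e-1·0.54^k.
Need 0.54^k ≤ 2.0e-9/1.21e-1 = 1.65289e-08.
k ≥ ln(1.65289e-08)/ln(0.54) = -17.9182/-0.61619 = 29.079.
Smallest integer k = 30.

30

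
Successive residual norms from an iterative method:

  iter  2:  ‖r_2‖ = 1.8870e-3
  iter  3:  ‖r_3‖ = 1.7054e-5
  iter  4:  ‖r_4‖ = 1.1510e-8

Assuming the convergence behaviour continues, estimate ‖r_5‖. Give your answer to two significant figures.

First estimate the order: p ≈ ln(‖r_4‖/‖r_3‖) / ln(‖r_3‖/‖r_2‖) = ln(1.1510e-8/1.7054e-5)/ln(1.7054e-5/1.8870e-3) = ln(0.000674915)/ln(0.00903763) ≈ 1.5513.
Then ‖r_5‖ ≈ ‖r_4‖·(‖r_4‖/‖r_3‖)^p = 1.1510e-8·(0.000674915)^1.5513 = 1.1510e-8·1.20563e-05 ≈ 1.388e-13.

1.4e-13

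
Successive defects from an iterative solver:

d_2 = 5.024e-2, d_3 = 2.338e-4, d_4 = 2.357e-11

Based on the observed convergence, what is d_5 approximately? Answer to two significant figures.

2.4e-32

First estimate the order: p ≈ ln(d_4/d_3) / ln(d_3/d_2) = ln(2.357e-11/2.338e-4)/ln(2.338e-4/5.024e-2) = ln(1.00813e-07)/ln(0.00465366) ≈ 2.9999.
Then d_5 ≈ d_4·(d_4/d_3)^p = 2.357e-11·(1.00813e-07)^2.9999 = 2.357e-11·1.02624e-21 ≈ 2.419e-32.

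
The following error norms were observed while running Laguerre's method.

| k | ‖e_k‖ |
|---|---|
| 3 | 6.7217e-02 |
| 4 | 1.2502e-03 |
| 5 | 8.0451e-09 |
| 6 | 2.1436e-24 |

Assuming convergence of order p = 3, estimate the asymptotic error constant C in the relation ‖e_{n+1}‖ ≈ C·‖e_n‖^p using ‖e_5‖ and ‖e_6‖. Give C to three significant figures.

C ≈ ‖e_6‖ / ‖e_5‖^3
  = 2.1436e-24 / (8.0451e-09)^3
  = 2.1436e-24 / 5.20708e-25 ≈ 4.1167

4.12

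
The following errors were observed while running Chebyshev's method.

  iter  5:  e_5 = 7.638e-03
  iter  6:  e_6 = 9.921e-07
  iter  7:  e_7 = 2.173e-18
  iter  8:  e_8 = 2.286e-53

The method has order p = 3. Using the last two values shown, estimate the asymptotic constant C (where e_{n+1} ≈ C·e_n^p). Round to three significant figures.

2.23

C ≈ e_8 / e_7^3
  = 2.286e-53 / (2.173e-18)^3
  = 2.286e-53 / 1.02608e-53 ≈ 2.2279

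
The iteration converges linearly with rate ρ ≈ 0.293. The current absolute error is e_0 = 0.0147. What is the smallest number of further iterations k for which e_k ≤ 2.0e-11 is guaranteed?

17

After k steps, e_k ≈ 0.0147·0.293^k.
Need 0.293^k ≤ 2.0e-11/0.0147 = 1.36054e-09.
k ≥ ln(1.36054e-09)/ln(0.293) = -20.4154/-1.22758 = 16.631.
Smallest integer k = 17.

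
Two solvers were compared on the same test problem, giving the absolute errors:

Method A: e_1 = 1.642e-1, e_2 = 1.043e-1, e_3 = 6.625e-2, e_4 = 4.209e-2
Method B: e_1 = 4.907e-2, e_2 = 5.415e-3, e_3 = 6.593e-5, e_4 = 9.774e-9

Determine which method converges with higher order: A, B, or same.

Method A: p ≈ ln(4.209e-2/6.625e-2)/ln(6.625e-2/1.043e-1) ≈ 1.00.
Method B: p ≈ ln(9.774e-9/6.593e-5)/ln(6.593e-5/5.415e-3) ≈ 2.00.
Method B has the higher order (≈2.0 vs ≈1.0).

B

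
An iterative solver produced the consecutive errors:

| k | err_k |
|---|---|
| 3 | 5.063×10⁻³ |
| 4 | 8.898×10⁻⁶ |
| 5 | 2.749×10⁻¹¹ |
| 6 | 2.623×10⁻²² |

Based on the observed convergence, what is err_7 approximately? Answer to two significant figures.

2.4e-44

First estimate the order: p ≈ ln(err_6/err_5) / ln(err_5/err_4) = ln(2.623×10⁻²²/2.749×10⁻¹¹)/ln(2.749×10⁻¹¹/8.898×10⁻⁶) = ln(9.54165e-12)/ln(3.08946e-06) ≈ 2.0000.
Then err_7 ≈ err_6·(err_6/err_5)^p = 2.623×10⁻²²·(9.54165e-12)^2.0000 = 2.623×10⁻²²·9.10431e-23 ≈ 2.388e-44.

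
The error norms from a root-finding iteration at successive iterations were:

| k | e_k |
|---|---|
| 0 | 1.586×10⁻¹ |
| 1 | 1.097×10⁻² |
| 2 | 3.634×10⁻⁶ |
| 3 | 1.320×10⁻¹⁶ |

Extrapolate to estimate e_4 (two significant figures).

6.3e-48

First estimate the order: p ≈ ln(e_3/e_2) / ln(e_2/e_1) = ln(1.320×10⁻¹⁶/3.634×10⁻⁶)/ln(3.634×10⁻⁶/1.097×10⁻²) = ln(3.63236e-11)/ln(0.000331267) ≈ 3.0001.
Then e_4 ≈ e_3·(e_3/e_2)^p = 1.320×10⁻¹⁶·(3.63236e-11)^3.0001 = 1.320×10⁻¹⁶·4.78104e-32 ≈ 6.311e-48.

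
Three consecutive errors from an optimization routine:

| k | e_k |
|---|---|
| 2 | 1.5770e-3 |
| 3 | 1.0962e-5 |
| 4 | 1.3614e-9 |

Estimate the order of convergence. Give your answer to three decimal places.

1.810

p ≈ ln(e_4/e_3) / ln(e_3/e_2)
  = ln(1.3614e-9/1.0962e-5) / ln(1.0962e-5/1.5770e-3)
  = ln(0.000124193) / ln(0.00695117)
  = -8.993674 / -4.968845 ≈ 1.810013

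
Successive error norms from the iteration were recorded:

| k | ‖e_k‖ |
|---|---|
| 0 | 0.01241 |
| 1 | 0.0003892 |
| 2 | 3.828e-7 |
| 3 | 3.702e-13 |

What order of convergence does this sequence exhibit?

2

Consecutive ratios: ‖e_3‖/‖e_2‖ = 3.702e-13/3.828e-7 = 9.67085e-07, ‖e_2‖/‖e_1‖ = 3.828e-7/0.0003892 = 0.000983556.
p ≈ ln(9.67085e-07)/ln(0.000983556) = -13.8490/-6.9243 ≈ 2.00.
So the convergence is quadratic (order 2).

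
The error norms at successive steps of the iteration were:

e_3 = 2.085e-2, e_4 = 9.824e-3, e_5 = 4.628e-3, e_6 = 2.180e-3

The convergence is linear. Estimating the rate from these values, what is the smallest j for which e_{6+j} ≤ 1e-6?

11

Rate ρ ≈ e_6/e_5 = 2.180e-3/4.628e-3 = 0.4710.
After j more steps, e_{6+j} ≈ 2.180e-3·ρ^j; need ρ^j ≤ 1e-6/2.180e-3 = 0.000458716.
j ≥ ln(0.000458716)/ln(0.4710) = -7.6871/-0.75290 = 10.210.
So 11 more iterations are needed.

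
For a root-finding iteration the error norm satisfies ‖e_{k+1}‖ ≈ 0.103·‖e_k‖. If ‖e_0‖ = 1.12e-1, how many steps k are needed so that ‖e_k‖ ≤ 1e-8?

8

After k steps, ‖e_k‖ ≈ 1.12e-1·0.103^k.
Need 0.103^k ≤ 1e-8/1.12e-1 = 8.92857e-08.
k ≥ ln(8.92857e-08)/ln(0.103) = -16.2314/-2.27303 = 7.141.
Smallest integer k = 8.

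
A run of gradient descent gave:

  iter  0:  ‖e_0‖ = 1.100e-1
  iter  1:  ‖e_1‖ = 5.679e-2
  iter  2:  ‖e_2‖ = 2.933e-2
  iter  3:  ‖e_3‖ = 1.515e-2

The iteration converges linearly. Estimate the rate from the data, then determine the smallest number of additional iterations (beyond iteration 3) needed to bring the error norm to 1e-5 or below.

12

Rate ρ ≈ ‖e_3‖/‖e_2‖ = 1.515e-2/2.933e-2 = 0.5165.
After j more steps, ‖e_{3+j}‖ ≈ 1.515e-2·ρ^j; need ρ^j ≤ 1e-5/1.515e-2 = 0.000660066.
j ≥ ln(0.000660066)/ln(0.5165) = -7.3232/-0.66068 = 11.084.
So 12 more iterations are needed.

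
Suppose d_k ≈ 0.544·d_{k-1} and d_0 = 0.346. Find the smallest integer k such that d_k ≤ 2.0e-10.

After k steps, d_k ≈ 0.346·0.544^k.
Need 0.544^k ≤ 2.0e-10/0.346 = 5.78035e-10.
k ≥ ln(5.78035e-10)/ln(0.544) = -21.2714/-0.60881 = 34.939.
Smallest integer k = 35.

35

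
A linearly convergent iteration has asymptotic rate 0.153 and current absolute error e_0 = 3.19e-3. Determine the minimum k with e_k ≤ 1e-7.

After k steps, e_k ≈ 3.19e-3·0.153^k.
Need 0.153^k ≤ 1e-7/3.19e-3 = 3.1348e-05.
k ≥ ln(3.1348e-05)/ln(0.153) = -10.3704/-1.87732 = 5.524.
Smallest integer k = 6.

6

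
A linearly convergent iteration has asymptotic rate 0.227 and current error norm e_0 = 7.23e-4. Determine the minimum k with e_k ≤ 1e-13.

After k steps, e_k ≈ 7.23e-4·0.227^k.
Need 0.227^k ≤ 1e-13/7.23e-4 = 1.38313e-10.
k ≥ ln(1.38313e-10)/ln(0.227) = -22.7015/-1.48281 = 15.310.
Smallest integer k = 16.

16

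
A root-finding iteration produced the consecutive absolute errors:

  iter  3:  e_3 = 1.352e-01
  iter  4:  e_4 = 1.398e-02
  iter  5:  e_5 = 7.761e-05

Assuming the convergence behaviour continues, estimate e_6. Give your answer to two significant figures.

First estimate the order: p ≈ ln(e_5/e_4) / ln(e_4/e_3) = ln(7.761e-05/1.398e-02)/ln(1.398e-02/1.352e-01) = ln(0.0055515)/ln(0.103402) ≈ 2.2888.
Then e_6 ≈ e_5·(e_5/e_4)^p = 7.761e-05·(0.0055515)^2.2888 = 7.761e-05·6.87712e-06 ≈ 5.337e-10.

5.3e-10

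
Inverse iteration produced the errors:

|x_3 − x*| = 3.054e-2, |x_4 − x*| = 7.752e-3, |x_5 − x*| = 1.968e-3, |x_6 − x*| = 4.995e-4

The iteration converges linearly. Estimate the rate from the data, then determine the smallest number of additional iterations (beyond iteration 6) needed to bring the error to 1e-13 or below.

Rate ρ ≈ |x_6 − x*|/|x_5 − x*| = 4.995e-4/1.968e-3 = 0.2538.
After j more steps, |x_{6+j} − x*| ≈ 4.995e-4·ρ^j; need ρ^j ≤ 1e-13/4.995e-4 = 2.002e-10.
j ≥ ln(2.002e-10)/ln(0.2538) = -22.3317/-1.37121 = 16.286.
So 17 more iterations are needed.

17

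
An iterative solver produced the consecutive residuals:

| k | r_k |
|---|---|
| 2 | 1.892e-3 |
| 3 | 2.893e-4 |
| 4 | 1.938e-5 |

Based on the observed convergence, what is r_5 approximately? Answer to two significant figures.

First estimate the order: p ≈ ln(r_4/r_3) / ln(r_3/r_2) = ln(1.938e-5/2.893e-4)/ln(2.893e-4/1.892e-3) = ln(0.0669893)/ln(0.152907) ≈ 1.4395.
Then r_5 ≈ r_4·(r_4/r_3)^p = 1.938e-5·(0.0669893)^1.4395 = 1.938e-5·0.020419 ≈ 3.957e-07.

4.0e-7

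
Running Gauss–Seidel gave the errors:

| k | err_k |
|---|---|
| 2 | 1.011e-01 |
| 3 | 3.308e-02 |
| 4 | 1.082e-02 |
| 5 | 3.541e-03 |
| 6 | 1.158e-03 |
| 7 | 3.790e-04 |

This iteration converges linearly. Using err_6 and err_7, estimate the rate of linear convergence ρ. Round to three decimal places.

ρ ≈ err_7/err_6 = 3.790e-04/1.158e-03 = 0.32729

0.327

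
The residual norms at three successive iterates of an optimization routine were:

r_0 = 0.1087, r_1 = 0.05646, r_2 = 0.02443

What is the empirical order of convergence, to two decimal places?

p ≈ ln(r_2/r_1) / ln(r_1/r_0)
  = ln(0.02443/0.05646) / ln(0.05646/0.1087)
  = ln(0.432696) / ln(0.519411)
  = -0.83772 / -0.65506 ≈ 1.27884

1.28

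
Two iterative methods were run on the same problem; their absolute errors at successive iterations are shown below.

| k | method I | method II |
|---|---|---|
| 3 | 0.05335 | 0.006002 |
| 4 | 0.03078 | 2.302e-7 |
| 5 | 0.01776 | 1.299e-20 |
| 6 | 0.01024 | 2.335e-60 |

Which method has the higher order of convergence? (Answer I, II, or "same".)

II

Method I: p ≈ ln(0.01024/0.01776)/ln(0.01776/0.03078) ≈ 1.00.
Method II: p ≈ ln(2.335e-60/1.299e-20)/ln(1.299e-20/2.302e-7) ≈ 3.00.
Method II has the higher order (≈3.0 vs ≈1.0).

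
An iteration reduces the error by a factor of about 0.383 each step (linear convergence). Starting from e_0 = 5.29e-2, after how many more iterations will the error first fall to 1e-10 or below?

After k steps, e_k ≈ 5.29e-2·0.383^k.
Need 0.383^k ≤ 1e-10/5.29e-2 = 1.89036e-09.
k ≥ ln(1.89036e-09)/ln(0.383) = -20.0865/-0.95972 = 20.930.
Smallest integer k = 21.

21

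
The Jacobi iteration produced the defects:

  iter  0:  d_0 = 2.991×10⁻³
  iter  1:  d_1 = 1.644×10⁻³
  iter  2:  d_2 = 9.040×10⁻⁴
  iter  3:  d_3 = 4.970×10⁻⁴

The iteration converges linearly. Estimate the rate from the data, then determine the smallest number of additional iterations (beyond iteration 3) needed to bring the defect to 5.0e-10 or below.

24

Rate ρ ≈ d_3/d_2 = 4.970×10⁻⁴/9.040×10⁻⁴ = 0.5498.
After j more steps, d_{3+j} ≈ 4.970×10⁻⁴·ρ^j; need ρ^j ≤ 5.0e-10/4.970×10⁻⁴ = 1.00604e-06.
j ≥ ln(1.00604e-06)/ln(0.5498) = -13.8095/-0.59820 = 23.085.
So 24 more iterations are needed.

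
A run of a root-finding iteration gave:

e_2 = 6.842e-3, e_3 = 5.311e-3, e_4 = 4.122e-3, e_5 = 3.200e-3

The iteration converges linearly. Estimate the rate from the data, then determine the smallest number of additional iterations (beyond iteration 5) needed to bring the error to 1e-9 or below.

60

Rate ρ ≈ e_5/e_4 = 3.200e-3/4.122e-3 = 0.7763.
After j more steps, e_{5+j} ≈ 3.200e-3·ρ^j; need ρ^j ≤ 1e-9/3.200e-3 = 3.125e-07.
j ≥ ln(3.125e-07)/ln(0.7763) = -14.9787/-0.25322 = 59.153.
So 60 more iterations are needed.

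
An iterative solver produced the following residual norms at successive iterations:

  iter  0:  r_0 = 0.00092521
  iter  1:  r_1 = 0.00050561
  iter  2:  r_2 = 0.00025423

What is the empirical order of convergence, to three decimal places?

1.138

p ≈ ln(r_2/r_1) / ln(r_1/r_0)
  = ln(0.00025423/0.00050561) / ln(0.00050561/0.00092521)
  = ln(0.502818) / ln(0.546481)
  = -0.687527 / -0.604256 ≈ 1.137807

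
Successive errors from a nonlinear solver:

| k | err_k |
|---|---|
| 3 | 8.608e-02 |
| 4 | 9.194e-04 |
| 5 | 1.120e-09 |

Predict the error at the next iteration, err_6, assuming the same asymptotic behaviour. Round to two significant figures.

2.0e-27

First estimate the order: p ≈ ln(err_5/err_4) / ln(err_4/err_3) = ln(1.120e-09/9.194e-04)/ln(9.194e-04/8.608e-02) = ln(1.21819e-06)/ln(0.0106808) ≈ 3.0000.
Then err_6 ≈ err_5·(err_5/err_4)^p = 1.120e-09·(1.21819e-06)^3.0000 = 1.120e-09·1.80778e-18 ≈ 2.025e-27.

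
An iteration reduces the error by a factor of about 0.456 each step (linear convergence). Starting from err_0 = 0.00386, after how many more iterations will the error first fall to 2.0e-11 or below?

25

After k steps, err_k ≈ 0.00386·0.456^k.
Need 0.456^k ≤ 2.0e-11/0.00386 = 5.18135e-09.
k ≥ ln(5.18135e-09)/ln(0.456) = -19.0782/-0.78526 = 24.295.
Smallest integer k = 25.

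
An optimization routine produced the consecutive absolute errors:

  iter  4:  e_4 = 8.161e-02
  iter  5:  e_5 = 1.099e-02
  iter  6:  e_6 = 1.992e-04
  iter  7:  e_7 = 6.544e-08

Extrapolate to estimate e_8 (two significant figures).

First estimate the order: p ≈ ln(e_7/e_6) / ln(e_6/e_5) = ln(6.544e-08/1.992e-04)/ln(1.992e-04/1.099e-02) = ln(0.000328514)/ln(0.0181256) ≈ 2.0000.
Then e_8 ≈ e_7·(e_7/e_6)^p = 6.544e-08·(0.000328514)^2.0000 = 6.544e-08·1.07921e-07 ≈ 7.062e-15.

7.1e-15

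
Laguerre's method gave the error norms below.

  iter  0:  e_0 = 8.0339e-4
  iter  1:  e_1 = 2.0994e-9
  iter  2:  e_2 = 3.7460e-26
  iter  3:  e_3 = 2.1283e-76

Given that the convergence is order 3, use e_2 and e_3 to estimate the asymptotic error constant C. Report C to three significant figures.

4.05

C ≈ e_3 / e_2^3
  = 2.1283e-76 / (3.7460e-26)^3
  = 2.1283e-76 / 5.25658e-77 ≈ 4.0488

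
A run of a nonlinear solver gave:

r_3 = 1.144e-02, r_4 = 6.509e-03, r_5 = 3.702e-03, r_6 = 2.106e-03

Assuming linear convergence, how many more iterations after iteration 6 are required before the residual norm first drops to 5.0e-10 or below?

Rate ρ ≈ r_6/r_5 = 2.106e-03/3.702e-03 = 0.5689.
After j more steps, r_{6+j} ≈ 2.106e-03·ρ^j; need ρ^j ≤ 5.0e-10/2.106e-03 = 2.37417e-07.
j ≥ ln(2.37417e-07)/ln(0.5689) = -15.2534/-0.56405 = 27.043.
So 28 more iterations are needed.

28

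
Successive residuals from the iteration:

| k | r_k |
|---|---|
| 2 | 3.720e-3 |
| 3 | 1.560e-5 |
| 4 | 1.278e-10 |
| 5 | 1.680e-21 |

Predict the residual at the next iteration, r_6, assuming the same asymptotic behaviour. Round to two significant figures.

8.9e-45

First estimate the order: p ≈ ln(r_5/r_4) / ln(r_4/r_3) = ln(1.680e-21/1.278e-10)/ln(1.278e-10/1.560e-5) = ln(1.31455e-11)/ln(8.19231e-06) ≈ 2.1392.
Then r_6 ≈ r_5·(r_5/r_4)^p = 1.680e-21·(1.31455e-11)^2.1392 = 1.680e-21·5.28309e-24 ≈ 8.876e-45.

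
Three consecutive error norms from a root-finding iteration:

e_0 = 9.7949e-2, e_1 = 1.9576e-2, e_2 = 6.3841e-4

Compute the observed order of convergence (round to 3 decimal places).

p ≈ ln(e_2/e_1) / ln(e_1/e_0)
  = ln(6.3841e-4/1.9576e-2) / ln(1.9576e-2/9.7949e-2)
  = ln(0.0326119) / ln(0.199859)
  = -3.423078 / -1.610143 ≈ 2.125947

2.126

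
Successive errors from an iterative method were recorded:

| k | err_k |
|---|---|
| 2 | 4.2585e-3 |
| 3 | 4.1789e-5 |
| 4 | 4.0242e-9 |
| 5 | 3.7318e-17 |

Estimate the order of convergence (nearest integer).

2

Consecutive ratios: err_5/err_4 = 3.7318e-17/4.0242e-9 = 9.2734e-09, err_4/err_3 = 4.0242e-9/4.1789e-5 = 9.62981e-05.
p ≈ ln(9.2734e-09)/ln(9.62981e-05) = -18.4961/-9.2481 ≈ 2.00.
So the convergence is quadratic (order 2).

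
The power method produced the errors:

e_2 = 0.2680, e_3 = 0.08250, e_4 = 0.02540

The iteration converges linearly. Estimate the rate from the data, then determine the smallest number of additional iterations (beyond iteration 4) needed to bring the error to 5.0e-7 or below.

10

Rate ρ ≈ e_4/e_3 = 0.02540/0.08250 = 0.3079.
After j more steps, e_{4+j} ≈ 0.02540·ρ^j; need ρ^j ≤ 5.0e-7/0.02540 = 1.9685e-05.
j ≥ ln(1.9685e-05)/ln(0.3079) = -10.8357/-1.17798 = 9.199.
So 10 more iterations are needed.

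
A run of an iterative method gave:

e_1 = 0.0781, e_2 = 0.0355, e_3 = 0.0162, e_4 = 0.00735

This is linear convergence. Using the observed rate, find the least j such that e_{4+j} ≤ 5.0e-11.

24

Rate ρ ≈ e_4/e_3 = 0.00735/0.0162 = 0.4537.
After j more steps, e_{4+j} ≈ 0.00735·ρ^j; need ρ^j ≤ 5.0e-11/0.00735 = 6.80272e-09.
j ≥ ln(6.80272e-09)/ln(0.4537) = -18.8059/-0.79032 = 23.795.
So 24 more iterations are needed.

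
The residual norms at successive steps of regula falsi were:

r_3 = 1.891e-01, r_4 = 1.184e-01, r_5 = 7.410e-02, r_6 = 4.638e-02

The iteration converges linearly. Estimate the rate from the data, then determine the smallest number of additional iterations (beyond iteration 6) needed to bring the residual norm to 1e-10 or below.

Rate ρ ≈ r_6/r_5 = 4.638e-02/7.410e-02 = 0.6259.
After j more steps, r_{6+j} ≈ 4.638e-02·ρ^j; need ρ^j ≤ 1e-10/4.638e-02 = 2.1561e-09.
j ≥ ln(2.1561e-09)/ln(0.6259) = -19.9550/-0.46856 = 42.588.
So 43 more iterations are needed.

43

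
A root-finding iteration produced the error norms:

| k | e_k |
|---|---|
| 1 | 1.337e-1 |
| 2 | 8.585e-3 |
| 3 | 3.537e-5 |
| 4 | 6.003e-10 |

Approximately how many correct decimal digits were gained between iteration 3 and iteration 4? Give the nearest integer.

5

Digits gained ≈ log₁₀(e_3/e_4) = log₁₀(3.537e-5/6.003e-10) = log₁₀(58920.5) ≈ 4.770.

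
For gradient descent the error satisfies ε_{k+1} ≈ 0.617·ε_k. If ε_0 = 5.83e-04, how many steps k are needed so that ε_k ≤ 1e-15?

57

After k steps, ε_k ≈ 5.83e-04·0.617^k.
Need 0.617^k ≤ 1e-15/5.83e-04 = 1.71527e-12.
k ≥ ln(1.71527e-12)/ln(0.617) = -27.0915/-0.48289 = 56.103.
Smallest integer k = 57.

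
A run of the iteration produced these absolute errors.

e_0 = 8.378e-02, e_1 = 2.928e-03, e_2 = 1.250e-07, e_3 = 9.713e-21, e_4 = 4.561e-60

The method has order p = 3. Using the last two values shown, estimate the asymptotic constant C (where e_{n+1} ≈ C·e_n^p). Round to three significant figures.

4.98

C ≈ e_4 / e_3^3
  = 4.561e-60 / (9.713e-21)^3
  = 4.561e-60 / 9.16347e-61 ≈ 4.9774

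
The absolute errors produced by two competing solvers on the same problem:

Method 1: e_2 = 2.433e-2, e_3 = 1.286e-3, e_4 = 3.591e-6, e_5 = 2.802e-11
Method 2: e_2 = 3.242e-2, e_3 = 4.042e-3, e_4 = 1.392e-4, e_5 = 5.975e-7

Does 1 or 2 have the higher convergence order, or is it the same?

Method 1: p ≈ ln(2.802e-11/3.591e-6)/ln(3.591e-6/1.286e-3) ≈ 2.00.
Method 2: p ≈ ln(5.975e-7/1.392e-4)/ln(1.392e-4/4.042e-3) ≈ 1.62.
Method 1 has the higher order (≈2.0 vs ≈1.6).

1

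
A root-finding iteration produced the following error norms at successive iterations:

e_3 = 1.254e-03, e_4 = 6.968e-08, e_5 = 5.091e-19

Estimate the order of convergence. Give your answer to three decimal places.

2.617

p ≈ ln(e_5/e_4) / ln(e_4/e_3)
  = ln(5.091e-19/6.968e-08) / ln(6.968e-08/1.254e-03)
  = ln(7.30626e-12) / ln(5.55662e-05)
  = -25.642290 / -9.797935 ≈ 2.617112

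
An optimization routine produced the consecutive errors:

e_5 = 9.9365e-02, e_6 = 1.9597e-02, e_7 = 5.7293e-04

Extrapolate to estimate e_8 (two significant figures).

2.6e-7

First estimate the order: p ≈ ln(e_7/e_6) / ln(e_6/e_5) = ln(5.7293e-04/1.9597e-02)/ln(1.9597e-02/9.9365e-02) = ln(0.0292356)/ln(0.197222) ≈ 2.1759.
Then e_8 ≈ e_7·(e_7/e_6)^p = 5.7293e-04·(0.0292356)^2.1759 = 5.7293e-04·0.000459175 ≈ 2.631e-07.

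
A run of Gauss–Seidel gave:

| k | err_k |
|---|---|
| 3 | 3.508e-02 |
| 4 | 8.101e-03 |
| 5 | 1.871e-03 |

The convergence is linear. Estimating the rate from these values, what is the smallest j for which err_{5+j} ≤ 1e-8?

Rate ρ ≈ err_5/err_4 = 1.871e-03/8.101e-03 = 0.2310.
After j more steps, err_{5+j} ≈ 1.871e-03·ρ^j; need ρ^j ≤ 1e-8/1.871e-03 = 5.34474e-06.
j ≥ ln(5.34474e-06)/ln(0.2310) = -12.1394/-1.46534 = 8.284.
So 9 more iterations are needed.

9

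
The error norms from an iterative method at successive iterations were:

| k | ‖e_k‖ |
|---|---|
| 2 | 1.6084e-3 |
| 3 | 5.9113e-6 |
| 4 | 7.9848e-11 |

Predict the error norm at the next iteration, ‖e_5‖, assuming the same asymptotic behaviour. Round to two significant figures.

1.5e-20

First estimate the order: p ≈ ln(‖e_4‖/‖e_3‖) / ln(‖e_3‖/‖e_2‖) = ln(7.9848e-11/5.9113e-6)/ln(5.9113e-6/1.6084e-3) = ln(1.35077e-05)/ln(0.00367527) ≈ 2.0000.
Then ‖e_5‖ ≈ ‖e_4‖·(‖e_4‖/‖e_3‖)^p = 7.9848e-11·(1.35077e-05)^2.0000 = 7.9848e-11·1.82458e-10 ≈ 1.457e-20.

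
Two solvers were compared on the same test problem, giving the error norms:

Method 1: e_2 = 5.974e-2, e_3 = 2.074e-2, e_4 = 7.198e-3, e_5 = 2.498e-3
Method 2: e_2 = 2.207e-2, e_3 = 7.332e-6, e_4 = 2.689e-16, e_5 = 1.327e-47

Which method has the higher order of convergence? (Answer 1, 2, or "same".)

Method 1: p ≈ ln(2.498e-3/7.198e-3)/ln(7.198e-3/2.074e-2) ≈ 1.00.
Method 2: p ≈ ln(1.327e-47/2.689e-16)/ln(2.689e-16/7.332e-6) ≈ 3.00.
Method 2 has the higher order (≈3.0 vs ≈1.0).

2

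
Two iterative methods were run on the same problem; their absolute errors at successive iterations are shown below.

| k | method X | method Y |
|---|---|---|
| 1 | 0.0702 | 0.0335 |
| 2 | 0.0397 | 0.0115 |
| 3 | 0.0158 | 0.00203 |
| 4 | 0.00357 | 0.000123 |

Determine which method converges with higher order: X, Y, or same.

same

Method X: p ≈ ln(0.00357/0.0158)/ln(0.0158/0.0397) ≈ 1.61.
Method Y: p ≈ ln(0.000123/0.00203)/ln(0.00203/0.0115) ≈ 1.62.
Both orders ≈ 1.6 — effectively the same.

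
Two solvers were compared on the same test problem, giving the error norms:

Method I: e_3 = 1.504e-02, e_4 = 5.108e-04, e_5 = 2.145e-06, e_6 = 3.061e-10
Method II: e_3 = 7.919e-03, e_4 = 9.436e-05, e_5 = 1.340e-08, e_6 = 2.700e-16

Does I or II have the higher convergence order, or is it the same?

Method I: p ≈ ln(3.061e-10/2.145e-06)/ln(2.145e-06/5.108e-04) ≈ 1.62.
Method II: p ≈ ln(2.700e-16/1.340e-08)/ln(1.340e-08/9.436e-05) ≈ 2.00.
Method II has the higher order (≈2.0 vs ≈1.6).

II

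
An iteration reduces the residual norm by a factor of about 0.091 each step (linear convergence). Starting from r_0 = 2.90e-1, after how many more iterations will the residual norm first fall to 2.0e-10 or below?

9

After k steps, r_k ≈ 2.90e-1·0.091^k.
Need 0.091^k ≤ 2.0e-10/2.90e-1 = 6.89655e-10.
k ≥ ln(6.89655e-10)/ln(0.091) = -21.0948/-2.39690 = 8.801.
Smallest integer k = 9.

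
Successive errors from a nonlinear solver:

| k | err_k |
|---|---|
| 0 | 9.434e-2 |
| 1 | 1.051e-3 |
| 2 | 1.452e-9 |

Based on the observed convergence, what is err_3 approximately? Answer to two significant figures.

First estimate the order: p ≈ ln(err_2/err_1) / ln(err_1/err_0) = ln(1.452e-9/1.051e-3)/ln(1.051e-3/9.434e-2) = ln(1.38154e-06)/ln(0.0111406) ≈ 3.0002.
Then err_3 ≈ err_2·(err_2/err_1)^p = 1.452e-9·(1.38154e-06)^3.0002 = 1.452e-9·2.62977e-18 ≈ 3.818e-27.

3.8e-27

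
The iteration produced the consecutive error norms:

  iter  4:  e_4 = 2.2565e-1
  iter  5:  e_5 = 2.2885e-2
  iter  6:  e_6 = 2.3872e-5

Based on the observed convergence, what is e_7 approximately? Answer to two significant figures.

First estimate the order: p ≈ ln(e_6/e_5) / ln(e_5/e_4) = ln(2.3872e-5/2.2885e-2)/ln(2.2885e-2/2.2565e-1) = ln(0.00104313)/ln(0.101418) ≈ 3.0000.
Then e_7 ≈ e_6·(e_6/e_5)^p = 2.3872e-5·(0.00104313)^3.0000 = 2.3872e-5·1.13505e-09 ≈ 2.71e-14.

2.7e-14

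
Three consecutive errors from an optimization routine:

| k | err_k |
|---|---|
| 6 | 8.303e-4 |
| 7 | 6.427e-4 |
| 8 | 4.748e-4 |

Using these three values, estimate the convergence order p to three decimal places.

p ≈ ln(err_8/err_7) / ln(err_7/err_6)
  = ln(4.748e-4/6.427e-4) / ln(6.427e-4/8.303e-4)
  = ln(0.738758) / ln(0.774058)
  = -0.302785 / -0.256108 ≈ 1.182255

1.182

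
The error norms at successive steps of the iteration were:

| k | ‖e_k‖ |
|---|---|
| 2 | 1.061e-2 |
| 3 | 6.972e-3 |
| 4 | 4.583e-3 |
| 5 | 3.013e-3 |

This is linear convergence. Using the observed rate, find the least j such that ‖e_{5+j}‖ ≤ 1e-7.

25

Rate ρ ≈ ‖e_5‖/‖e_4‖ = 3.013e-3/4.583e-3 = 0.6574.
After j more steps, ‖e_{5+j}‖ ≈ 3.013e-3·ρ^j; need ρ^j ≤ 1e-7/3.013e-3 = 3.31895e-05.
j ≥ ln(3.31895e-05)/ln(0.6574) = -10.3133/-0.41946 = 24.587.
So 25 more iterations are needed.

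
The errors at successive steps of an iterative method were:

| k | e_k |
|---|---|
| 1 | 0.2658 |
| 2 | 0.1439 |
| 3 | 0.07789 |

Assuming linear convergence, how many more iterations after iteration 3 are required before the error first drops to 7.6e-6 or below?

Rate ρ ≈ e_3/e_2 = 0.07789/0.1439 = 0.5413.
After j more steps, e_{3+j} ≈ 0.07789·ρ^j; need ρ^j ≤ 7.6e-6/0.07789 = 9.75735e-05.
j ≥ ln(9.75735e-05)/ln(0.5413) = -9.2349/-0.61378 = 15.046.
So 16 more iterations are needed.

16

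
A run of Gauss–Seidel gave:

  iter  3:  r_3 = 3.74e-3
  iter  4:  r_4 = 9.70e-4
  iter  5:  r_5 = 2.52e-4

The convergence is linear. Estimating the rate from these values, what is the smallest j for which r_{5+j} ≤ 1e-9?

10

Rate ρ ≈ r_5/r_4 = 2.52e-4/9.70e-4 = 0.2598.
After j more steps, r_{5+j} ≈ 2.52e-4·ρ^j; need ρ^j ≤ 1e-9/2.52e-4 = 3.96825e-06.
j ≥ ln(3.96825e-06)/ln(0.2598) = -12.4372/-1.34784 = 9.228.
So 10 more iterations are needed.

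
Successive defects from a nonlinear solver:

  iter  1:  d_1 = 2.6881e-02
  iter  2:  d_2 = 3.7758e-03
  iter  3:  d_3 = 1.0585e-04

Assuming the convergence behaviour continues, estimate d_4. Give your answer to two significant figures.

First estimate the order: p ≈ ln(d_3/d_2) / ln(d_2/d_1) = ln(1.0585e-04/3.7758e-03)/ln(3.7758e-03/2.6881e-02) = ln(0.0280338)/ln(0.140464) ≈ 1.8210.
Then d_4 ≈ d_3·(d_3/d_2)^p = 1.0585e-04·(0.0280338)^1.8210 = 1.0585e-04·0.00149015 ≈ 1.577e-07.

1.6e-7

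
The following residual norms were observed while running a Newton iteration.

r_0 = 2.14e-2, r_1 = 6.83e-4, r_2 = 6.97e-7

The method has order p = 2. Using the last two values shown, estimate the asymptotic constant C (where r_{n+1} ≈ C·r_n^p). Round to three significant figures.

C ≈ r_2 / r_1^2
  = 6.97e-7 / (6.83e-4)^2
  = 6.97e-7 / 4.66489e-07 ≈ 1.4941

1.49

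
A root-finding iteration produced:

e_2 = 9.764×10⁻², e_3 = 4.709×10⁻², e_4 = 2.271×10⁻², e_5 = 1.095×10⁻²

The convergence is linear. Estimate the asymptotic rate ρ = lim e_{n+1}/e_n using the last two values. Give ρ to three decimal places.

0.482

ρ ≈ e_5/e_4 = 1.095×10⁻²/2.271×10⁻² = 0.48217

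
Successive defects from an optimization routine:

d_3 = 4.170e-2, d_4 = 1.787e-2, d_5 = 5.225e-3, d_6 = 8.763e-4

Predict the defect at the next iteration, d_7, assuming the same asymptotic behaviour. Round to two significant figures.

6.6e-5

First estimate the order: p ≈ ln(d_6/d_5) / ln(d_5/d_4) = ln(8.763e-4/5.225e-3)/ln(5.225e-3/1.787e-2) = ln(0.167713)/ln(0.292389) ≈ 1.4520.
Then d_7 ≈ d_6·(d_6/d_5)^p = 8.763e-4·(0.167713)^1.4520 = 8.763e-4·0.0748292 ≈ 6.557e-05.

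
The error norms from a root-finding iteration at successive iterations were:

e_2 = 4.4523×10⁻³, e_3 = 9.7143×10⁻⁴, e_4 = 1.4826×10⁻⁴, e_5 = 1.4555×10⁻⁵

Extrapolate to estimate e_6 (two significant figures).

8.3e-7

First estimate the order: p ≈ ln(e_5/e_4) / ln(e_4/e_3) = ln(1.4555×10⁻⁵/1.4826×10⁻⁴)/ln(1.4826×10⁻⁴/9.7143×10⁻⁴) = ln(0.0981721)/ln(0.15262) ≈ 1.2347.
Then e_6 ≈ e_5·(e_5/e_4)^p = 1.4555×10⁻⁵·(0.0981721)^1.2347 = 1.4555×10⁻⁵·0.0569387 ≈ 8.287e-07.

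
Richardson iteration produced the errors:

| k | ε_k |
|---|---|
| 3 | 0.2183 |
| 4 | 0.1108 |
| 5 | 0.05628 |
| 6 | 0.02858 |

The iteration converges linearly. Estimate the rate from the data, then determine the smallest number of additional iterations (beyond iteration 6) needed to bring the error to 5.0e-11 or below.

Rate ρ ≈ ε_6/ε_5 = 0.02858/0.05628 = 0.5078.
After j more steps, ε_{6+j} ≈ 0.02858·ρ^j; need ρ^j ≤ 5.0e-11/0.02858 = 1.74948e-09.
j ≥ ln(1.74948e-09)/ln(0.5078) = -20.1639/-0.67767 = 29.755.
So 30 more iterations are needed.

30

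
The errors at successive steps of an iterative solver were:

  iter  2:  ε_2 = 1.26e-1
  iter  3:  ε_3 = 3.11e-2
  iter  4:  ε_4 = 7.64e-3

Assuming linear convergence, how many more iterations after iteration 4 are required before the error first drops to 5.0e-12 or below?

Rate ρ ≈ ε_4/ε_3 = 7.64e-3/3.11e-2 = 0.2457.
After j more steps, ε_{4+j} ≈ 7.64e-3·ρ^j; need ρ^j ≤ 5.0e-12/7.64e-3 = 6.5445e-10.
j ≥ ln(6.5445e-10)/ln(0.2457) = -21.1472/-1.40364 = 15.066.
So 16 more iterations are needed.

16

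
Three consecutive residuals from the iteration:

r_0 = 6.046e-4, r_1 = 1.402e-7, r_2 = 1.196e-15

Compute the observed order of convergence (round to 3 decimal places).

2.220

p ≈ ln(r_2/r_1) / ln(r_1/r_0)
  = ln(1.196e-15/1.402e-7) / ln(1.402e-7/6.046e-4)
  = ln(8.53067e-09) / ln(0.000231889)
  = -18.579598 / -8.369252 ≈ 2.219983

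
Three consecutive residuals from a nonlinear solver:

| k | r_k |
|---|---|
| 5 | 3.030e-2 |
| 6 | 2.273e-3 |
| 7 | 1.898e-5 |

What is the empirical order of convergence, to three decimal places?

p ≈ ln(r_7/r_6) / ln(r_6/r_5)
  = ln(1.898e-5/2.273e-3) / ln(2.273e-3/3.030e-2)
  = ln(0.0083502) / ln(0.0750165)
  = -4.785470 / -2.590047 ≈ 1.847638

1.848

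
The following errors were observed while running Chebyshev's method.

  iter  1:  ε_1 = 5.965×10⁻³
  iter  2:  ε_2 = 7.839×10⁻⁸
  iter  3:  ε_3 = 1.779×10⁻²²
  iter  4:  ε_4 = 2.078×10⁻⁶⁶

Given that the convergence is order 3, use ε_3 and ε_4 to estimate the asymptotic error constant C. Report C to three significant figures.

0.369

C ≈ ε_4 / ε_3^3
  = 2.078×10⁻⁶⁶ / (1.779×10⁻²²)^3
  = 2.078×10⁻⁶⁶ / 5.63025e-66 ≈ 0.36908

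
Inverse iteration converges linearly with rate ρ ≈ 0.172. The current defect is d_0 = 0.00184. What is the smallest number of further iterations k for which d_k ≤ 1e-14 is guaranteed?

15

After k steps, d_k ≈ 0.00184·0.172^k.
Need 0.172^k ≤ 1e-14/0.00184 = 5.43478e-12.
k ≥ ln(5.43478e-12)/ln(0.172) = -25.9382/-1.76026 = 14.735.
Smallest integer k = 15.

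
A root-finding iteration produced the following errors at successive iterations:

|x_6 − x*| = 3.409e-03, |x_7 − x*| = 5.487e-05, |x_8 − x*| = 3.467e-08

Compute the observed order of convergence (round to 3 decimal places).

1.784

p ≈ ln(|x_8 − x*|/|x_7 − x*|) / ln(|x_7 − x*|/|x_6 − x*|)
  = ln(3.467e-08/5.487e-05) / ln(5.487e-05/3.409e-03)
  = ln(0.000631857) / ln(0.0160956)
  = -7.366847 / -4.129209 ≈ 1.784082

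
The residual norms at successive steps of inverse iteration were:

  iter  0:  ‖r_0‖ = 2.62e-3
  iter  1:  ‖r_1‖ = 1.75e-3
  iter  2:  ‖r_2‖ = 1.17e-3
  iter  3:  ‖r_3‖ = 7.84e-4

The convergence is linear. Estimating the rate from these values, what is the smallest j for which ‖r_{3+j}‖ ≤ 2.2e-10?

38

Rate ρ ≈ ‖r_3‖/‖r_2‖ = 7.84e-4/1.17e-3 = 0.6701.
After j more steps, ‖r_{3+j}‖ ≈ 7.84e-4·ρ^j; need ρ^j ≤ 2.2e-10/7.84e-4 = 2.80612e-07.
j ≥ ln(2.80612e-07)/ln(0.6701) = -15.0863/-0.40033 = 37.685.
So 38 more iterations are needed.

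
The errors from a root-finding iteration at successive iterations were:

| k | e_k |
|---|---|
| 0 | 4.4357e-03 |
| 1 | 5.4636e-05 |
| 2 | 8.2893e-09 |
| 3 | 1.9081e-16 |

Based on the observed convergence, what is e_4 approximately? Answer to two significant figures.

First estimate the order: p ≈ ln(e_3/e_2) / ln(e_2/e_1) = ln(1.9081e-16/8.2893e-09)/ln(8.2893e-09/5.4636e-05) = ln(2.30188e-08)/ln(0.000151719) ≈ 2.0000.
Then e_4 ≈ e_3·(e_3/e_2)^p = 1.9081e-16·(2.30188e-08)^2.0000 = 1.9081e-16·5.29865e-16 ≈ 1.011e-31.

1.0e-31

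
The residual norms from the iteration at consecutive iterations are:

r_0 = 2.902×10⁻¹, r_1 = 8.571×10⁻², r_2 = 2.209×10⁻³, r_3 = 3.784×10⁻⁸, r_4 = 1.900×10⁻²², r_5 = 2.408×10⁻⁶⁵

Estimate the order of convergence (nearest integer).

Consecutive ratios: r_5/r_4 = 2.408×10⁻⁶⁵/1.900×10⁻²² = 1.26737e-43, r_4/r_3 = 1.900×10⁻²²/3.784×10⁻⁸ = 5.02114e-15.
p ≈ ln(1.26737e-43)/ln(5.02114e-15) = -98.7742/-32.9251 ≈ 3.00.
So the convergence is cubic (order 3).

3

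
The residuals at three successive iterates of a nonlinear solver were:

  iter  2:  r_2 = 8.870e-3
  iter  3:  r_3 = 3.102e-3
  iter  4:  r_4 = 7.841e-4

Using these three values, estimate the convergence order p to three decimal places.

1.309

p ≈ ln(r_4/r_3) / ln(r_3/r_2)
  = ln(7.841e-4/3.102e-3) / ln(3.102e-3/8.870e-3)
  = ln(0.252772) / ln(0.349718)
  = -1.375267 / -1.050628 ≈ 1.308995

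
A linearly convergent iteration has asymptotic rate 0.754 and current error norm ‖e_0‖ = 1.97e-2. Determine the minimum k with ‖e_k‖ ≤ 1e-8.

52

After k steps, ‖e_k‖ ≈ 1.97e-2·0.754^k.
Need 0.754^k ≤ 1e-8/1.97e-2 = 5.07614e-07.
k ≥ ln(5.07614e-07)/ln(0.754) = -14.4935/-0.28236 = 51.330.
Smallest integer k = 52.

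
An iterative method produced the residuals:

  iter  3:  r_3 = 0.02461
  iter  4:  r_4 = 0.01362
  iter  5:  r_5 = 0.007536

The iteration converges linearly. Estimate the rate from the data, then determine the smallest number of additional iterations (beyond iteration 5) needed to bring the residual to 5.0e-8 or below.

21

Rate ρ ≈ r_5/r_4 = 0.007536/0.01362 = 0.5533.
After j more steps, r_{5+j} ≈ 0.007536·ρ^j; need ρ^j ≤ 5.0e-8/0.007536 = 6.63482e-06.
j ≥ ln(6.63482e-06)/ln(0.5533) = -11.9232/-0.59185 = 20.146.
So 21 more iterations are needed.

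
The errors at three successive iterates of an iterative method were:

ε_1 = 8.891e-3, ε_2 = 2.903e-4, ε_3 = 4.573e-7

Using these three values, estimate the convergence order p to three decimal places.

1.886

p ≈ ln(ε_3/ε_2) / ln(ε_2/ε_1)
  = ln(4.573e-7/2.903e-4) / ln(2.903e-4/8.891e-3)
  = ln(0.00157527) / ln(0.032651)
  = -6.453329 / -3.421880 ≈ 1.885902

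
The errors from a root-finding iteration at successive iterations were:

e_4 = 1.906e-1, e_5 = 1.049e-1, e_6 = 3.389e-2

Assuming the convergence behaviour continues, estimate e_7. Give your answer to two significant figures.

4.0e-3

First estimate the order: p ≈ ln(e_6/e_5) / ln(e_5/e_4) = ln(3.389e-2/1.049e-1)/ln(1.049e-1/1.906e-1) = ln(0.32307)/ln(0.550367) ≈ 1.8921.
Then e_7 ≈ e_6·(e_6/e_5)^p = 3.389e-2·(0.32307)^1.8921 = 3.389e-2·0.117907 ≈ 0.003996.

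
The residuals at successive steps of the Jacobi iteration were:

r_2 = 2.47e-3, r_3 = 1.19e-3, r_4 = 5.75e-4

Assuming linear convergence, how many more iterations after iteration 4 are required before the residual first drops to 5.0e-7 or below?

10

Rate ρ ≈ r_4/r_3 = 5.75e-4/1.19e-3 = 0.4832.
After j more steps, r_{4+j} ≈ 5.75e-4·ρ^j; need ρ^j ≤ 5.0e-7/5.75e-4 = 0.000869565.
j ≥ ln(0.000869565)/ln(0.4832) = -7.0475/-0.72732 = 9.690.
So 10 more iterations are needed.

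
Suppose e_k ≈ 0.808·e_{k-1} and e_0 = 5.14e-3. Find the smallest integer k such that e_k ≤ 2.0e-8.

After k steps, e_k ≈ 5.14e-3·0.808^k.
Need 0.808^k ≤ 2.0e-8/5.14e-3 = 3.89105e-06.
k ≥ ln(3.89105e-06)/ln(0.808) = -12.4568/-0.21319 = 58.431.
Smallest integer k = 59.

59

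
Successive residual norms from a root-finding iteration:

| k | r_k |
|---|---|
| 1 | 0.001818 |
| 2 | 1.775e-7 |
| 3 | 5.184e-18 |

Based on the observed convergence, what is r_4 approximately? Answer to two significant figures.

First estimate the order: p ≈ ln(r_3/r_2) / ln(r_2/r_1) = ln(5.184e-18/1.775e-7)/ln(1.775e-7/0.001818) = ln(2.92056e-11)/ln(9.76348e-05) ≈ 2.6268.
Then r_4 ≈ r_3·(r_3/r_2)^p = 5.184e-18·(2.92056e-11)^2.6268 = 5.184e-18·2.12758e-28 ≈ 1.103e-45.

1.1e-45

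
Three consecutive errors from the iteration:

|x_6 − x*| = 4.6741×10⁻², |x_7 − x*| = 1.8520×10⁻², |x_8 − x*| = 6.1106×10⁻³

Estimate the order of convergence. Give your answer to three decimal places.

p ≈ ln(|x_8 − x*|/|x_7 − x*|) / ln(|x_7 − x*|/|x_6 − x*|)
  = ln(6.1106×10⁻³/1.8520×10⁻²) / ln(1.8520×10⁻²/4.6741×10⁻²)
  = ln(0.329946) / ln(0.396226)
  = -1.108826 / -0.925771 ≈ 1.197732

1.198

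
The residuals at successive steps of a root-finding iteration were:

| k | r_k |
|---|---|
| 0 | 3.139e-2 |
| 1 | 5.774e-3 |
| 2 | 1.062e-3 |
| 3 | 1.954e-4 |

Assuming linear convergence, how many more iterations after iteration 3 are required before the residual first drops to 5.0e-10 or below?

8

Rate ρ ≈ r_3/r_2 = 1.954e-4/1.062e-3 = 0.1840.
After j more steps, r_{3+j} ≈ 1.954e-4·ρ^j; need ρ^j ≤ 5.0e-10/1.954e-4 = 2.55885e-06.
j ≥ ln(2.55885e-06)/ln(0.1840) = -12.8760/-1.69282 = 7.606.
So 8 more iterations are needed.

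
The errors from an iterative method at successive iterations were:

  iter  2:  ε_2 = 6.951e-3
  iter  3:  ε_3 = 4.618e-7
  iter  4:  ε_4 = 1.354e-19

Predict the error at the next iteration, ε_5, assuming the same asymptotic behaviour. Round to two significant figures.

3.4e-57

First estimate the order: p ≈ ln(ε_4/ε_3) / ln(ε_3/ε_2) = ln(1.354e-19/4.618e-7)/ln(4.618e-7/6.951e-3) = ln(2.93201e-13)/ln(6.64365e-05) ≈ 3.0000.
Then ε_5 ≈ ε_4·(ε_4/ε_3)^p = 1.354e-19·(2.93201e-13)^3.0000 = 1.354e-19·2.52056e-38 ≈ 3.413e-57.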